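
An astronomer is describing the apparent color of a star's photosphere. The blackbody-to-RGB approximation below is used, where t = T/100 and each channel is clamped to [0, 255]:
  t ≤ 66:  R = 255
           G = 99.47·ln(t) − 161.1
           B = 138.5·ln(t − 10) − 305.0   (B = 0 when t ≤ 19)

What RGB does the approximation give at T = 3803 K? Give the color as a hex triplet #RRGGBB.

t = 3803/100 = 38.03; the t ≤ 66 branch applies.
R = 255 by definition for t ≤ 66.
G = 99.47·ln 38.03 − 161.1 = 99.47·3.6384 − 161.1 = 200.809.
B = 138.5·ln(38.03 − 10) − 305.0 = 138.5·ln 28.03 − 305.0 = 138.5·3.3333 − 305.0 = 156.659.
Rounded: (255, 201, 157).
In hex: #FFC99D.

#FFC99D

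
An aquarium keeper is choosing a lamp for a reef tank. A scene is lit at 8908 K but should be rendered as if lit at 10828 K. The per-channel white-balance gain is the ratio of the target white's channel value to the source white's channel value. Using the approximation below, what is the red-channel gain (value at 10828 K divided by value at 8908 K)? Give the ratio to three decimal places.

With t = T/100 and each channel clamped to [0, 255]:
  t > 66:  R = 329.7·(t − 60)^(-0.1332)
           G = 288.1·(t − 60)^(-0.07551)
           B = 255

0.935

At 8908 K (t = 89.08):
  R = 329.7·(89.08 − 60)^(-0.1332) = 329.7·29.08^(-0.1332) = 329.7·0.63834 = 210.459.
At 10828 K (t = 108.28):
  R = 329.7·(108.28 − 60)^(-0.1332) = 329.7·48.28^(-0.1332) = 329.7·0.59665 = 196.717.
Gain = 196.717 / 210.459 = 0.9347 → 0.935.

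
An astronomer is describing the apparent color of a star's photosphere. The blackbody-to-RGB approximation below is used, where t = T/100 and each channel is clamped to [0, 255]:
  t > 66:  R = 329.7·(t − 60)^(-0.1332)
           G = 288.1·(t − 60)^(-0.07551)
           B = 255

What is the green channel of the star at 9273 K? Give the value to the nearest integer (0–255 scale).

t = 9273/100 = 92.73; the t > 66 branch applies.
G = 288.1·(92.73 − 60)^(-0.07551) = 288.1·32.73^(-0.07551) = 288.1·0.76843 = 221.386.
Rounded: 221.

221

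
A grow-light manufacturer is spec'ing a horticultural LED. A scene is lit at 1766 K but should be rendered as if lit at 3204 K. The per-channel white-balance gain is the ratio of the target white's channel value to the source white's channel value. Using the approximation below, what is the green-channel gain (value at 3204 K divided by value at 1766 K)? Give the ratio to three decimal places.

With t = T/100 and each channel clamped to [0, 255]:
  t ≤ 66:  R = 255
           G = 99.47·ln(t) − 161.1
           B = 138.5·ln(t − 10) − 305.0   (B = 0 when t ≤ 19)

At 1766 K (t = 17.66):
  G = 99.47·ln 17.66 − 161.1 = 99.47·2.8713 − 161.1 = 124.508.
At 3204 K (t = 32.04):
  G = 99.47·ln 32.04 − 161.1 = 99.47·3.4670 − 161.1 = 183.761.
Gain = 183.761 / 124.508 = 1.4759 → 1.476.

1.476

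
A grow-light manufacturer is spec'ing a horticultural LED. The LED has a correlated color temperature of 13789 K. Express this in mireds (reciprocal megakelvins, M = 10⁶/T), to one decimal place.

72.5 mireds

M = 10⁶ / 13789 = 72.522 → 72.5 mireds.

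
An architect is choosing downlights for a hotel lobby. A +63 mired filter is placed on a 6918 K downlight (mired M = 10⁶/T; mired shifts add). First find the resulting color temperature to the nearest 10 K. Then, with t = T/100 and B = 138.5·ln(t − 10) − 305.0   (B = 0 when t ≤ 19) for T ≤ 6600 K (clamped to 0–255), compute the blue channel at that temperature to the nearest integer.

200

M_in = 10⁶/6918 = 144.55; M_out = 144.55 + (+63) = 207.55.
T_out = 10⁶/207.55 = 4818.1 K → 4820 K; t = 48.2.
B = 138.5·ln(48.2 − 10) − 305.0 = 138.5·ln 38.2 − 305.0 = 138.5·3.6428 − 305.0 = 199.533.
Rounded: 200.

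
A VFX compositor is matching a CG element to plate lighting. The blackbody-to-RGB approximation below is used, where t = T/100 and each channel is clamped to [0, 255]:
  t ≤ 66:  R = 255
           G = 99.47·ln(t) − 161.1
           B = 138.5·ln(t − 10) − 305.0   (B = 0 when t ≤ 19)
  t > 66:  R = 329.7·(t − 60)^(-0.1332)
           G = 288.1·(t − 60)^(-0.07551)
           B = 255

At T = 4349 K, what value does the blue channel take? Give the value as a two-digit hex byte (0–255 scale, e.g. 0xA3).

t = 4349/100 = 43.49; the t ≤ 66 branch applies.
B = 138.5·ln(43.49 − 10) − 305.0 = 138.5·ln 33.49 − 305.0 = 138.5·3.5112 − 305.0 = 181.308.
Rounded: 181; in hex, 0xB5.

0xB5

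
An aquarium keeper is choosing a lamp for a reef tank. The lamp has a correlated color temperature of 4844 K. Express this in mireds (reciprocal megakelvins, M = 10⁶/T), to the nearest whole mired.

M = 10⁶ / 4844 = 206.441 → 206 mireds.

206 mireds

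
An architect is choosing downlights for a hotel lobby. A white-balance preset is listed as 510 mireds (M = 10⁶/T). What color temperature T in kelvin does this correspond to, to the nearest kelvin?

T = 10⁶ / 510 = 1960.78 K → 1961 K.

1961 K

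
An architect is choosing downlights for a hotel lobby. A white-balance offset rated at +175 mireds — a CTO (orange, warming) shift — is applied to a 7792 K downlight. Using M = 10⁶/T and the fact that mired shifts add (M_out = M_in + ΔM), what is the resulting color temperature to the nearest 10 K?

3300 K

M_in = 10⁶/7792 = 128.34 mireds.
M_out = 128.34 + (+175) = 303.34 mireds.
T_out = 10⁶/303.34 = 3296.7 K → 3300 K.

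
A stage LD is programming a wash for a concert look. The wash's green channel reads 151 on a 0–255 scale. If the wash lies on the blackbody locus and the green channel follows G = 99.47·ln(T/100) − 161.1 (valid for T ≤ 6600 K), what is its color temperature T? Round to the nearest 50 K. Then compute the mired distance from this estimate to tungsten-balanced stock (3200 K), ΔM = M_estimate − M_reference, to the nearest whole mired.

ln t = (151 + 161.1) / 99.47 = 3.1376.
t = e^3.1376 = 23.049.
T = 100·t = 2305 K → 2300 K to the nearest 50 K.
M_estimate = 10⁶/2300 = 434.78; M_reference = 10⁶/3200 = 312.50.
ΔM = 434.78 − 312.50 = 122.28 → +122 mireds.

+122 mireds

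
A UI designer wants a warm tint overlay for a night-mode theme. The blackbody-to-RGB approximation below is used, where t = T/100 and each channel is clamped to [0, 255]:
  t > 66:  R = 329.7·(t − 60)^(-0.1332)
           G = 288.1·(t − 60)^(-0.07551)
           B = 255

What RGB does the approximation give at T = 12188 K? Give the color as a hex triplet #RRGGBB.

t = 12188/100 = 121.88; the t > 66 branch applies.
R = 329.7·(121.88 − 60)^(-0.1332) = 329.7·61.88^(-0.1332) = 329.7·0.57725 = 190.320.
G = 288.1·(121.88 − 60)^(-0.07551) = 288.1·61.88^(-0.07551) = 288.1·0.73235 = 210.991.
B = 255 by definition for t > 66.
Rounded: (190, 211, 255).
In hex: #BED3FF.

#BED3FF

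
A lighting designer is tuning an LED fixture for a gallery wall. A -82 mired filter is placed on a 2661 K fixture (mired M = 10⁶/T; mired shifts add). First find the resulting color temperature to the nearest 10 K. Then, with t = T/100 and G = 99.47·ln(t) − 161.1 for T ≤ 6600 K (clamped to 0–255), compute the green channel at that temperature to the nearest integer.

M_in = 10⁶/2661 = 375.80; M_out = 375.80 + (-82) = 293.80.
T_out = 10⁶/293.80 = 3403.7 K → 3400 K; t = 34.
G = 99.47·ln 34 − 161.1 = 99.47·3.5264 − 161.1 = 189.667.
Rounded: 190.

190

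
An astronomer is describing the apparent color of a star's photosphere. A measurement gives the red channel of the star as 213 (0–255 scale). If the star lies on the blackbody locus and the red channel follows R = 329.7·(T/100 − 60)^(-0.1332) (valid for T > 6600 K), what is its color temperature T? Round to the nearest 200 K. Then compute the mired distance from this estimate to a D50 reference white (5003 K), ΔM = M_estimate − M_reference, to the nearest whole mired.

(t − 60)^(-0.1332) = 213/329.7 = 0.64604.
t − 60 = 0.64604^(1/-0.1332) = 0.64604^(-7.508) = 26.575, so t = 86.575.
T = 100·t = 8657 K → 8600 K to the nearest 200 K.
M_estimate = 10⁶/8600 = 116.28; M_reference = 10⁶/5003 = 199.88.
ΔM = 116.28 − 199.88 = -83.60 → -84 mireds.

-84 mireds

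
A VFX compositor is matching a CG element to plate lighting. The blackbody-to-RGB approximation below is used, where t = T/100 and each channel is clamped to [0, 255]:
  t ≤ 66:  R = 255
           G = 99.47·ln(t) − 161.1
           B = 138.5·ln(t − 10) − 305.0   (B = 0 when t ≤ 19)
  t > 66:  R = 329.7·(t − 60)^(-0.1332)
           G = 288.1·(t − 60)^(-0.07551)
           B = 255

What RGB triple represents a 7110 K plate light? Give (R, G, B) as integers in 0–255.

t = 7110/100 = 71.1; the t > 66 branch applies.
R = 329.7·(71.1 − 60)^(-0.1332) = 329.7·11.1^(-0.1332) = 329.7·0.72571 = 239.267.
G = 288.1·(71.1 − 60)^(-0.07551) = 288.1·11.1^(-0.07551) = 288.1·0.83381 = 240.221.
B = 255 by definition for t > 66.
Rounded: (239, 240, 255).

(239, 240, 255)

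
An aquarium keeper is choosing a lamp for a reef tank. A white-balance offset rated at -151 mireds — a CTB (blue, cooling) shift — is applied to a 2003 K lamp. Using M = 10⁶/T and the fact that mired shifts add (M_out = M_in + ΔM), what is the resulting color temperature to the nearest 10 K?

M_in = 10⁶/2003 = 499.25 mireds.
M_out = 499.25 + (-151) = 348.25 mireds.
T_out = 10⁶/348.25 = 2871.5 K → 2870 K.

2870 K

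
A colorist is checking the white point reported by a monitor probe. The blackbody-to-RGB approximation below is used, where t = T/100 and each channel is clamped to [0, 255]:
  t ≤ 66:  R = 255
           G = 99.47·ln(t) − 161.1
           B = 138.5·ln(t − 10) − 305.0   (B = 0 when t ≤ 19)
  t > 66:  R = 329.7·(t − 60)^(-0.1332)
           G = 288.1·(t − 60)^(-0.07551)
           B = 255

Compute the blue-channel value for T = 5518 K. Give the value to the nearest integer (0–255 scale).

223

t = 5518/100 = 55.18; the t ≤ 66 branch applies.
B = 138.5·ln(55.18 − 10) − 305.0 = 138.5·ln 45.18 − 305.0 = 138.5·3.8107 − 305.0 = 222.776.
Rounded: 223.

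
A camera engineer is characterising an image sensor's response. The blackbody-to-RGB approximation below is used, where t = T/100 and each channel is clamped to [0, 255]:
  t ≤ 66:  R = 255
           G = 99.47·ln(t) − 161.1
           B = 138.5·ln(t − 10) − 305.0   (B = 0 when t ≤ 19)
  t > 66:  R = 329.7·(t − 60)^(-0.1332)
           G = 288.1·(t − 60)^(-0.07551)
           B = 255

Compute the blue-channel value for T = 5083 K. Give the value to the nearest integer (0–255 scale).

t = 5083/100 = 50.83; the t ≤ 66 branch applies.
B = 138.5·ln(50.83 − 10) − 305.0 = 138.5·ln 40.83 − 305.0 = 138.5·3.7094 − 305.0 = 208.754.
Rounded: 209.

209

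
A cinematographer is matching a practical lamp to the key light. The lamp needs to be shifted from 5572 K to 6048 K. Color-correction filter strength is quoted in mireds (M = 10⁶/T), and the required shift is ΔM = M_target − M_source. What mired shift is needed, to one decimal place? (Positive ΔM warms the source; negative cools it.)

M_source = 10⁶/5572 = 179.469; M_target = 10⁶/6048 = 165.344.
ΔM = 165.344 − 179.469 = -14.125 → -14.1 mireds, a cooling shift.

-14.1 mireds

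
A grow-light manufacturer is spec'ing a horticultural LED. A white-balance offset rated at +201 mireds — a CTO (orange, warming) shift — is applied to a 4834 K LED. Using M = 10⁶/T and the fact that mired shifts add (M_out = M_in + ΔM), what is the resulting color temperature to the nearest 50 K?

M_in = 10⁶/4834 = 206.87 mireds.
M_out = 206.87 + (+201) = 407.87 mireds.
T_out = 10⁶/407.87 = 2451.8 K → 2450 K.

2450 K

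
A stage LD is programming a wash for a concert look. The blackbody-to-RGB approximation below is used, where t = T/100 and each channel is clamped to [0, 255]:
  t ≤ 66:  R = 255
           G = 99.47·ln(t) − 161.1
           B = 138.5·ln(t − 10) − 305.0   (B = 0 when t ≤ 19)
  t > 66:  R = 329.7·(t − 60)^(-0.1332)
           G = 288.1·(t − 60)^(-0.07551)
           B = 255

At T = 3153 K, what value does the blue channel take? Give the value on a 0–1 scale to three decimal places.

t = 3153/100 = 31.53; the t ≤ 66 branch applies.
B = 138.5·ln(31.53 − 10) − 305.0 = 138.5·ln 21.53 − 305.0 = 138.5·3.0694 − 305.0 = 120.118.
On a 0–1 scale: 120.118/255 = 0.4711 → 0.471.

0.471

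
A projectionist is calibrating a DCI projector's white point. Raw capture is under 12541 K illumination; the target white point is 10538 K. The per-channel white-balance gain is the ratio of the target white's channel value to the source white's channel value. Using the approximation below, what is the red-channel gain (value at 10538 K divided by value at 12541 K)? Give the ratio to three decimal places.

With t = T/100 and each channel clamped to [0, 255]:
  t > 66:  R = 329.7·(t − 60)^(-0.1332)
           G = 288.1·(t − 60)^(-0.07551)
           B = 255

At 12541 K (t = 125.41):
  R = 329.7·(125.41 − 60)^(-0.1332) = 329.7·65.41^(-0.1332) = 329.7·0.57300 = 188.919.
At 10538 K (t = 105.38):
  R = 329.7·(105.38 − 60)^(-0.1332) = 329.7·45.38^(-0.1332) = 329.7·0.60160 = 198.347.
Gain = 198.347 / 188.919 = 1.0499 → 1.050.

1.050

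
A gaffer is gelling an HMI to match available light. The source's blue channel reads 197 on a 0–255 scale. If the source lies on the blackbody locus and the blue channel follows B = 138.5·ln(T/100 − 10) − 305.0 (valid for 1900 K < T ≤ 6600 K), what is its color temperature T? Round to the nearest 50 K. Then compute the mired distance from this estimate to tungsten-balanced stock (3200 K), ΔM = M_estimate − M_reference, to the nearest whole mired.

-102 mireds

ln(t − 10) = (197 + 305.0) / 138.5 = 3.6245.
t − 10 = e^3.6245 = 37.508, so t = 47.508.
T = 100·t = 4751 K → 4750 K to the nearest 50 K.
M_estimate = 10⁶/4750 = 210.53; M_reference = 10⁶/3200 = 312.50.
ΔM = 210.53 − 312.50 = -101.97 → -102 mireds.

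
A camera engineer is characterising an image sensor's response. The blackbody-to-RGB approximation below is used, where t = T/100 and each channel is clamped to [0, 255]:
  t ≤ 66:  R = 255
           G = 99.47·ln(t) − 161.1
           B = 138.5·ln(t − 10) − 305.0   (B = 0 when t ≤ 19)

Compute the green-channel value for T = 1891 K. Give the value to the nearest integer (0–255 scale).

131

t = 1891/100 = 18.91; the t ≤ 66 branch applies.
G = 99.47·ln 18.91 − 161.1 = 99.47·2.9397 − 161.1 = 131.311.
Rounded: 131.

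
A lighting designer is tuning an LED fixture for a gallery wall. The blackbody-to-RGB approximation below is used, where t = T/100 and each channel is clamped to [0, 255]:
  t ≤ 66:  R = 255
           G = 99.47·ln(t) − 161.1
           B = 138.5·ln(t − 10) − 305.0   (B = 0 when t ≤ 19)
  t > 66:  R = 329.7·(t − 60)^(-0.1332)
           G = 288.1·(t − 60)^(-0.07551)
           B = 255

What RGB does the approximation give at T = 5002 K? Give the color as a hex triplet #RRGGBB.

#FFE4CE

t = 5002/100 = 50.02; the t ≤ 66 branch applies.
R = 255 by definition for t ≤ 66.
G = 99.47·ln 50.02 − 161.1 = 99.47·3.9124 − 161.1 = 228.069.
B = 138.5·ln(50.02 − 10) − 305.0 = 138.5·ln 40.02 − 305.0 = 138.5·3.6894 − 305.0 = 205.979.
Rounded: (255, 228, 206).
In hex: #FFE4CE.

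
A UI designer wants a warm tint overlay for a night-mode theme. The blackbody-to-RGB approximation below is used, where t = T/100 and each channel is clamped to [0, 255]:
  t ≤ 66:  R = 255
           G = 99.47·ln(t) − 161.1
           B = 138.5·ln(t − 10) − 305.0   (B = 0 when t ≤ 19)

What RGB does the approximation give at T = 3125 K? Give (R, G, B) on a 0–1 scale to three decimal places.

t = 3125/100 = 31.25; the t ≤ 66 branch applies.
R = 255 by definition for t ≤ 66.
G = 99.47·ln 31.25 − 161.1 = 99.47·3.4420 − 161.1 = 181.278.
B = 138.5·ln(31.25 − 10) − 305.0 = 138.5·ln 21.25 − 305.0 = 138.5·3.0564 − 305.0 = 118.305.
Dividing each by 255: (1.0000, 0.7109, 0.4639) → (1.000, 0.711, 0.464).

(1.000, 0.711, 0.464)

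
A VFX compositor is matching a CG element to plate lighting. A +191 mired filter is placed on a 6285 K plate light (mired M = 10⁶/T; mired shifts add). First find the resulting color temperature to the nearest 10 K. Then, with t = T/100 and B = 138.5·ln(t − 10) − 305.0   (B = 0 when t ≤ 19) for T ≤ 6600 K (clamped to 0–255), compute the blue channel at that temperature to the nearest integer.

100

M_in = 10⁶/6285 = 159.11; M_out = 159.11 + (+191) = 350.11.
T_out = 10⁶/350.11 = 2856.3 K → 2860 K; t = 28.6.
B = 138.5·ln(28.6 − 10) − 305.0 = 138.5·ln 18.6 − 305.0 = 138.5·2.9232 − 305.0 = 99.858.
Rounded: 100.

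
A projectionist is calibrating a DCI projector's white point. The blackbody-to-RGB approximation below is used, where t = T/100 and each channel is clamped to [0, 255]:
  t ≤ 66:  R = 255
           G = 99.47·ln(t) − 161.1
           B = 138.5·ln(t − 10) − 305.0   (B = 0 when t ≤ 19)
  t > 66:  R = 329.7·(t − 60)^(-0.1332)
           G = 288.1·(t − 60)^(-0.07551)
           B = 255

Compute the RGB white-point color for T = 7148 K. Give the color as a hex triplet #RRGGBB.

#EEF0FF

t = 7148/100 = 71.48; the t > 66 branch applies.
R = 329.7·(71.48 − 60)^(-0.1332) = 329.7·11.48^(-0.1332) = 329.7·0.72246 = 238.196.
G = 288.1·(71.48 − 60)^(-0.07551) = 288.1·11.48^(-0.07551) = 288.1·0.83169 = 239.611.
B = 255 by definition for t > 66.
Rounded: (238, 240, 255).
In hex: #EEF0FF.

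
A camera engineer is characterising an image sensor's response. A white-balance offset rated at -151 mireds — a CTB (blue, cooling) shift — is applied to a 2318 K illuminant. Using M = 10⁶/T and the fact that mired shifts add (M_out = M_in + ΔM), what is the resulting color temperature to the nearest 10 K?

M_in = 10⁶/2318 = 431.41 mireds.
M_out = 431.41 + (-151) = 280.41 mireds.
T_out = 10⁶/280.41 = 3566.3 K → 3570 K.

3570 K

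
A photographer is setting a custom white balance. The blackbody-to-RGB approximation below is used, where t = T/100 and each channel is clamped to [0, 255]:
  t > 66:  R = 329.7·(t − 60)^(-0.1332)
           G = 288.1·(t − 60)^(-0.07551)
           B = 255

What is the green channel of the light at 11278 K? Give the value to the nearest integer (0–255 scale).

t = 11278/100 = 112.78; the t > 66 branch applies.
G = 288.1·(112.78 − 60)^(-0.07551) = 288.1·52.78^(-0.07551) = 288.1·0.74120 = 213.540.
Rounded: 214.

214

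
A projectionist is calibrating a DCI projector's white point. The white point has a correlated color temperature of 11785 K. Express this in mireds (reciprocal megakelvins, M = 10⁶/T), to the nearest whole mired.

M = 10⁶ / 11785 = 84.854 → 85 mireds.

85 mireds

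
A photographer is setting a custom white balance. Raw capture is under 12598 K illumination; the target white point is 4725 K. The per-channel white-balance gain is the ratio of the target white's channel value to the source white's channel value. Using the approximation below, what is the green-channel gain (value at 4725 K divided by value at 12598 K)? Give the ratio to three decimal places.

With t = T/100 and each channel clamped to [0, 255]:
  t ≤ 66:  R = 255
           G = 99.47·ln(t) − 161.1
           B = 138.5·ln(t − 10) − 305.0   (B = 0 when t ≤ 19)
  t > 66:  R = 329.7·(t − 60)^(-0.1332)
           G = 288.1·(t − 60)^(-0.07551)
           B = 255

At 12598 K (t = 125.98):
  G = 288.1·(125.98 − 60)^(-0.07551) = 288.1·65.98^(-0.07551) = 288.1·0.72881 = 209.971.
At 4725 K (t = 47.25):
  G = 99.47·ln 47.25 − 161.1 = 99.47·3.8555 − 161.1 = 222.402.
Gain = 222.402 / 209.971 = 1.0592 → 1.059.

1.059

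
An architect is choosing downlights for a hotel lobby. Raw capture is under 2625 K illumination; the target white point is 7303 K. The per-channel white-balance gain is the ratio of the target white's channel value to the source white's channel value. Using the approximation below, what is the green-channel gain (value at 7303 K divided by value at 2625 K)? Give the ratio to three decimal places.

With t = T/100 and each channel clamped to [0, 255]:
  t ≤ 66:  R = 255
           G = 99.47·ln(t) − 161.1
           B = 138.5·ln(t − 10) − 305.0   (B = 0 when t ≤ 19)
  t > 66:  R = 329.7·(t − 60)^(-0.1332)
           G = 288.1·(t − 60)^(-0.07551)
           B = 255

1.448

At 2625 K (t = 26.25):
  G = 99.47·ln 26.25 − 161.1 = 99.47·3.2677 − 161.1 = 163.935.
At 7303 K (t = 73.03):
  G = 288.1·(73.03 − 60)^(-0.07551) = 288.1·13.03^(-0.07551) = 288.1·0.82378 = 237.331.
Gain = 237.331 / 163.935 = 1.4477 → 1.448.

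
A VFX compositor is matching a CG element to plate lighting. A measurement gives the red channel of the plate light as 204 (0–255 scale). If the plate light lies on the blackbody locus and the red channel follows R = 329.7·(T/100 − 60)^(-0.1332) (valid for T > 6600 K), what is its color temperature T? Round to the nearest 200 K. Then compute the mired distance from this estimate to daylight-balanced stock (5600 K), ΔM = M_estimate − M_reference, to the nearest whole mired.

-74 mireds

(t − 60)^(-0.1332) = 204/329.7 = 0.61874.
t − 60 = 0.61874^(1/-0.1332) = 0.61874^(-7.508) = 36.748, so t = 96.748.
T = 100·t = 9675 K → 9600 K to the nearest 200 K.
M_estimate = 10⁶/9600 = 104.17; M_reference = 10⁶/5600 = 178.57.
ΔM = 104.17 − 178.57 = -74.40 → -74 mireds.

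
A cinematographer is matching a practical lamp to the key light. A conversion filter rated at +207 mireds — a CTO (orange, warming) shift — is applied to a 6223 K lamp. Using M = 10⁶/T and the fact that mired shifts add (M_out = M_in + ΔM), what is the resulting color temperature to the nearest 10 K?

2720 K

M_in = 10⁶/6223 = 160.69 mireds.
M_out = 160.69 + (+207) = 367.69 mireds.
T_out = 10⁶/367.69 = 2719.7 K → 2720 K.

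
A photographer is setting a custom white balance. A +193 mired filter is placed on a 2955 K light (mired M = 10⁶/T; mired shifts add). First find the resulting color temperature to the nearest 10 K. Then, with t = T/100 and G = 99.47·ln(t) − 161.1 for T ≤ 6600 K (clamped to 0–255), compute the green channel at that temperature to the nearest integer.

131

M_in = 10⁶/2955 = 338.41; M_out = 338.41 + (+193) = 531.41.
T_out = 10⁶/531.41 = 1881.8 K → 1880 K; t = 18.8.
G = 99.47·ln 18.8 − 161.1 = 99.47·2.9339 − 161.1 = 130.731.
Rounded: 131.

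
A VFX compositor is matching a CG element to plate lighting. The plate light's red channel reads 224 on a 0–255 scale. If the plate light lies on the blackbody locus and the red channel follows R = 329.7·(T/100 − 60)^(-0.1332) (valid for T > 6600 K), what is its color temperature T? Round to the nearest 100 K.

(t − 60)^(-0.1332) = 224/329.7 = 0.67941.
t − 60 = 0.67941^(1/-0.1332) = 0.67941^(-7.508) = 18.209, so t = 78.209.
T = 100·t = 7821 K → 7800 K to the nearest 100 K.

7800 K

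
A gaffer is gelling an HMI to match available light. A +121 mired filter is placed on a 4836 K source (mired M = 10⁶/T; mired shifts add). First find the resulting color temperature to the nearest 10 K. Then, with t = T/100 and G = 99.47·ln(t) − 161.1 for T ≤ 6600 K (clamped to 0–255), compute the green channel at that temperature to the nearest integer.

M_in = 10⁶/4836 = 206.78; M_out = 206.78 + (+121) = 327.78.
T_out = 10⁶/327.78 = 3050.8 K → 3050 K; t = 30.5.
G = 99.47·ln 30.5 − 161.1 = 99.47·3.4177 − 161.1 = 178.861.
Rounded: 179.

179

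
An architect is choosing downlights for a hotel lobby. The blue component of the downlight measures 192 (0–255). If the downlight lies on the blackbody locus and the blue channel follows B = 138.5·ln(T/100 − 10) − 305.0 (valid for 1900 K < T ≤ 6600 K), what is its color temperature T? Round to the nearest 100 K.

ln(t − 10) = (192 + 305.0) / 138.5 = 3.5884.
t − 10 = e^3.5884 = 36.178, so t = 46.178.
T = 100·t = 4618 K → 4600 K to the nearest 100 K.

4600 K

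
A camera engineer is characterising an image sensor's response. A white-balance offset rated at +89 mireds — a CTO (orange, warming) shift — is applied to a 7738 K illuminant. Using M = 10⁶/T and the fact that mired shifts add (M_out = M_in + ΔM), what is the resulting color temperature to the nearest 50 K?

4600 K

M_in = 10⁶/7738 = 129.23 mireds.
M_out = 129.23 + (+89) = 218.23 mireds.
T_out = 10⁶/218.23 = 4582.3 K → 4600 K.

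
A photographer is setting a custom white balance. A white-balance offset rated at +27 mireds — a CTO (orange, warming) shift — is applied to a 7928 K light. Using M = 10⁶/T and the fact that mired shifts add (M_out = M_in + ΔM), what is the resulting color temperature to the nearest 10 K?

6530 K

M_in = 10⁶/7928 = 126.14 mireds.
M_out = 126.14 + (+27) = 153.14 mireds.
T_out = 10⁶/153.14 = 6530.2 K → 6530 K.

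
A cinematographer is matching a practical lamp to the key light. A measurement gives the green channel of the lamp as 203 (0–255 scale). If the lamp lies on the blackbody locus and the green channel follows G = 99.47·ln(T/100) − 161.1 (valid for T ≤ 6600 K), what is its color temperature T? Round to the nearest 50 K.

ln t = (203 + 161.1) / 99.47 = 3.6604.
t = e^3.6604 = 38.877.
T = 100·t = 3888 K → 3900 K to the nearest 50 K.

3900 K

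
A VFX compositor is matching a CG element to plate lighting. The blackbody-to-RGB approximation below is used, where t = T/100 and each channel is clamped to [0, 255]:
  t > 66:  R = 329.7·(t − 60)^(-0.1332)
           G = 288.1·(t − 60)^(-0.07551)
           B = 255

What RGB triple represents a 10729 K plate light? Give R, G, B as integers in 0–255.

t = 10729/100 = 107.29; the t > 66 branch applies.
R = 329.7·(107.29 − 60)^(-0.1332) = 329.7·47.29^(-0.1332) = 329.7·0.59830 = 197.260.
G = 288.1·(107.29 − 60)^(-0.07551) = 288.1·47.29^(-0.07551) = 288.1·0.74737 = 215.319.
B = 255 by definition for t > 66.
Rounded: (197, 215, 255).

R=197, G=215, B=255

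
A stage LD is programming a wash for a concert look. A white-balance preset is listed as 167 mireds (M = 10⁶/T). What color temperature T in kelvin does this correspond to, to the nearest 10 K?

5990 K

T = 10⁶ / 167 = 5988.02 K → 5990 K.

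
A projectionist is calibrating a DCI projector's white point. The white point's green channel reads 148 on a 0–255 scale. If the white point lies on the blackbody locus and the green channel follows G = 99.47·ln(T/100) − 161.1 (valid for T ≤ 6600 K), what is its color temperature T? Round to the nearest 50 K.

ln t = (148 + 161.1) / 99.47 = 3.1075.
t = e^3.1075 = 22.364.
T = 100·t = 2236 K → 2250 K to the nearest 50 K.

2250 K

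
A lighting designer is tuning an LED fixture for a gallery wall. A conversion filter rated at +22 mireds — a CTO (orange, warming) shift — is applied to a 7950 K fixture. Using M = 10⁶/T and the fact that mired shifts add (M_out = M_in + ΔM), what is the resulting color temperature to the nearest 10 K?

6770 K

M_in = 10⁶/7950 = 125.79 mireds.
M_out = 125.79 + (+22) = 147.79 mireds.
T_out = 10⁶/147.79 = 6766.5 K → 6770 K.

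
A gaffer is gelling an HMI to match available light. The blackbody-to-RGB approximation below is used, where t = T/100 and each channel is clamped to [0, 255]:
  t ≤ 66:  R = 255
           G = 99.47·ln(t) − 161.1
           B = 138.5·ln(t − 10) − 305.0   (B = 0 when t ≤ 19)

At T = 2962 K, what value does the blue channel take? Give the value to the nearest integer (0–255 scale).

t = 2962/100 = 29.62; the t ≤ 66 branch applies.
B = 138.5·ln(29.62 − 10) − 305.0 = 138.5·ln 19.62 − 305.0 = 138.5·2.9765 − 305.0 = 107.252.
Rounded: 107.

107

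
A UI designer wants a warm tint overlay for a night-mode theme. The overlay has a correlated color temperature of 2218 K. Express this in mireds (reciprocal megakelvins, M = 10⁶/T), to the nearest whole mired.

M = 10⁶ / 2218 = 450.857 → 451 mireds.

451 mireds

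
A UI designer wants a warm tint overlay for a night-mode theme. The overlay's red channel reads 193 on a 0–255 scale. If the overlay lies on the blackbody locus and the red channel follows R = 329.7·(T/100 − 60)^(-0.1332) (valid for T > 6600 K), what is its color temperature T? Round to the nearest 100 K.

11600 K

(t − 60)^(-0.1332) = 193/329.7 = 0.58538.
t − 60 = 0.58538^(1/-0.1332) = 0.58538^(-7.508) = 55.713, so t = 115.713.
T = 100·t = 11571 K → 11600 K to the nearest 100 K.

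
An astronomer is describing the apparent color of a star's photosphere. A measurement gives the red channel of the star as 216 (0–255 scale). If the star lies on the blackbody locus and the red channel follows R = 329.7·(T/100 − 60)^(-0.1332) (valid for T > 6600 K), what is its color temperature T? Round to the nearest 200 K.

8400 K

(t − 60)^(-0.1332) = 216/329.7 = 0.65514.
t − 60 = 0.65514^(1/-0.1332) = 0.65514^(-7.508) = 23.926, so t = 83.926.
T = 100·t = 8393 K → 8400 K to the nearest 200 K.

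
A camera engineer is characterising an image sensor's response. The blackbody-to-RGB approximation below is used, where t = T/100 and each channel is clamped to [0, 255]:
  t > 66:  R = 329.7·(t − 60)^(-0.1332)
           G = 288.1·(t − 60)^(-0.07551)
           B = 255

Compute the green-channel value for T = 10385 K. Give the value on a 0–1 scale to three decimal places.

t = 10385/100 = 103.85; the t > 66 branch applies.
G = 288.1·(103.85 − 60)^(-0.07551) = 288.1·43.85^(-0.07551) = 288.1·0.75165 = 216.550.
On a 0–1 scale: 216.550/255 = 0.8492 → 0.849.

0.849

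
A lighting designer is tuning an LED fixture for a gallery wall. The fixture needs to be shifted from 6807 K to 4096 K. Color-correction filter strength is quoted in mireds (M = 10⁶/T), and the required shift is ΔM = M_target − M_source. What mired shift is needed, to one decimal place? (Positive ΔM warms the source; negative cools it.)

M_source = 10⁶/6807 = 146.908; M_target = 10⁶/4096 = 244.141.
ΔM = 244.141 − 146.908 = 97.233 → +97.2 mireds, a warming shift.

+97.2 mireds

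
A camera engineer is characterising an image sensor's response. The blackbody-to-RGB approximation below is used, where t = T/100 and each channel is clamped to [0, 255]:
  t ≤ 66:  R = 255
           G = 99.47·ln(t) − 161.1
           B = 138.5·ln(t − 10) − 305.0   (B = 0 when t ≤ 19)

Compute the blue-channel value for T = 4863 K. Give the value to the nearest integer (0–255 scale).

t = 4863/100 = 48.63; the t ≤ 66 branch applies.
B = 138.5·ln(48.63 − 10) − 305.0 = 138.5·ln 38.63 − 305.0 = 138.5·3.6540 − 305.0 = 201.083.
Rounded: 201.

201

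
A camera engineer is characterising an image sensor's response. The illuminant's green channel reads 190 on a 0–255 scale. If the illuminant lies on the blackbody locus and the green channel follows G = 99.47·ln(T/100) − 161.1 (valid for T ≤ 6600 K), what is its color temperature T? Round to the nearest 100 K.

3400 K

ln t = (190 + 161.1) / 99.47 = 3.5297.
t = e^3.5297 = 34.114.
T = 100·t = 3411 K → 3400 K to the nearest 100 K.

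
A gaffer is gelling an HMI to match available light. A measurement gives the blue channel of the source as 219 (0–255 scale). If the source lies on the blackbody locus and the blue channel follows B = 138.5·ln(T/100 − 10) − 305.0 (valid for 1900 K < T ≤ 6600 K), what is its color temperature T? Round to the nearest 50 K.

ln(t − 10) = (219 + 305.0) / 138.5 = 3.7834.
t − 10 = e^3.7834 = 43.965, so t = 53.965.
T = 100·t = 5396 K → 5400 K to the nearest 50 K.

5400 K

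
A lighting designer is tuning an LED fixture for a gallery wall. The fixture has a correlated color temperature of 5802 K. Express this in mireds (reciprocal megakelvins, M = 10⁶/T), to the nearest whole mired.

172 mireds

M = 10⁶ / 5802 = 172.354 → 172 mireds.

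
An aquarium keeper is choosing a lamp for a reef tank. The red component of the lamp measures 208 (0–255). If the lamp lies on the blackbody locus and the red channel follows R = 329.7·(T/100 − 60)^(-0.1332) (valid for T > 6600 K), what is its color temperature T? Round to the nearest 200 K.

(t − 60)^(-0.1332) = 208/329.7 = 0.63088.
t − 60 = 0.63088^(1/-0.1332) = 0.63088^(-7.508) = 31.763, so t = 91.763.
T = 100·t = 9176 K → 9200 K to the nearest 200 K.

9200 K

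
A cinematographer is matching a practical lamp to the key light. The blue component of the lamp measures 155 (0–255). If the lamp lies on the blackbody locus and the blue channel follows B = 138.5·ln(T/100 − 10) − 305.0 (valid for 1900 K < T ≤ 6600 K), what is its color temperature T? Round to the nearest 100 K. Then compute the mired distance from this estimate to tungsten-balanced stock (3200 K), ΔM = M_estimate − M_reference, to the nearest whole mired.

-49 mireds

ln(t − 10) = (155 + 305.0) / 138.5 = 3.3213.
t − 10 = e^3.3213 = 27.696, so t = 37.696.
T = 100·t = 3770 K → 3800 K to the nearest 100 K.
M_estimate = 10⁶/3800 = 263.16; M_reference = 10⁶/3200 = 312.50.
ΔM = 263.16 − 312.50 = -49.34 → -49 mireds.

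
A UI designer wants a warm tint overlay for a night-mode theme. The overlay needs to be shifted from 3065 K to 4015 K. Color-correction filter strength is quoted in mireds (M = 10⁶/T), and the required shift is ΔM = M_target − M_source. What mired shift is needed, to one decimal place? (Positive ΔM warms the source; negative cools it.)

M_source = 10⁶/3065 = 326.264; M_target = 10⁶/4015 = 249.066.
ΔM = 249.066 − 326.264 = -77.198 → -77.2 mireds, a cooling shift.

-77.2 mireds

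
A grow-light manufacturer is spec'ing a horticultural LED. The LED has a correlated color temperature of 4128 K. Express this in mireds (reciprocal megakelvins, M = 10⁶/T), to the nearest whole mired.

242 mireds

M = 10⁶ / 4128 = 242.248 → 242 mireds.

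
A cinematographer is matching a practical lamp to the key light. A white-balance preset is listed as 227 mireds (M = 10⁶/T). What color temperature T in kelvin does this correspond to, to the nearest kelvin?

T = 10⁶ / 227 = 4405.29 K → 4405 K.

4405 K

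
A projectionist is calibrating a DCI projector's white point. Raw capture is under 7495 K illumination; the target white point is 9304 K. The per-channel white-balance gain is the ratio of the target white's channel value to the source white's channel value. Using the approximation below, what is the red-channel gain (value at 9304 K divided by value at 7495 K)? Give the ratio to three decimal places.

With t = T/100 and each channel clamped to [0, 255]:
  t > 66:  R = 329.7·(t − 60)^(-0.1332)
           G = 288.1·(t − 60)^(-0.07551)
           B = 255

0.900

At 7495 K (t = 74.95):
  R = 329.7·(74.95 − 60)^(-0.1332) = 329.7·14.95^(-0.1332) = 329.7·0.69749 = 229.962.
At 9304 K (t = 93.04):
  R = 329.7·(93.04 − 60)^(-0.1332) = 329.7·33.04^(-0.1332) = 329.7·0.62757 = 206.911.
Gain = 206.911 / 229.962 = 0.8998 → 0.900.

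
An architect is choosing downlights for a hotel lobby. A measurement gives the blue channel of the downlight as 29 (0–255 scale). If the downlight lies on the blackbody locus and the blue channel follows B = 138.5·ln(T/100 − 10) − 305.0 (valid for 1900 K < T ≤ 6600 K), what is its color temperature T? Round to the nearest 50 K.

2100 K

ln(t − 10) = (29 + 305.0) / 138.5 = 2.4116.
t − 10 = e^2.4116 = 11.151, so t = 21.151.
T = 100·t = 2115 K → 2100 K to the nearest 50 K.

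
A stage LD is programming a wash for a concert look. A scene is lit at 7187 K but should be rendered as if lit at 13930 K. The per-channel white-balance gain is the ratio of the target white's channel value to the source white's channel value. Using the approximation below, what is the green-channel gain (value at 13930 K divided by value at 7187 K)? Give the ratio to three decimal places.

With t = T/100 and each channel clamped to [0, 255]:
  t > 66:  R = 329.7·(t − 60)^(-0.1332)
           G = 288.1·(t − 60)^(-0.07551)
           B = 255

At 7187 K (t = 71.87):
  G = 288.1·(71.87 − 60)^(-0.07551) = 288.1·11.87^(-0.07551) = 288.1·0.82960 = 239.007.
At 13930 K (t = 139.3):
  G = 288.1·(139.3 − 60)^(-0.07551) = 288.1·79.3^(-0.07551) = 288.1·0.71876 = 207.076.
Gain = 207.076 / 239.007 = 0.8664 → 0.866.

0.866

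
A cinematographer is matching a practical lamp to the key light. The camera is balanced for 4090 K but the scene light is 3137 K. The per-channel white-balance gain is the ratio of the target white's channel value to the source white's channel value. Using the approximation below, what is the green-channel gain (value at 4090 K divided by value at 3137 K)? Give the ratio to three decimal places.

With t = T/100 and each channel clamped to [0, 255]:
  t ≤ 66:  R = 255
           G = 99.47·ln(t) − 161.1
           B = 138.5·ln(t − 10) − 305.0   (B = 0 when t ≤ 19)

At 3137 K (t = 31.37):
  G = 99.47·ln 31.37 − 161.1 = 99.47·3.4459 − 161.1 = 181.659.
At 4090 K (t = 40.9):
  G = 99.47·ln 40.9 − 161.1 = 99.47·3.7111 − 161.1 = 208.046.
Gain = 208.046 / 181.659 = 1.1453 → 1.145.

1.145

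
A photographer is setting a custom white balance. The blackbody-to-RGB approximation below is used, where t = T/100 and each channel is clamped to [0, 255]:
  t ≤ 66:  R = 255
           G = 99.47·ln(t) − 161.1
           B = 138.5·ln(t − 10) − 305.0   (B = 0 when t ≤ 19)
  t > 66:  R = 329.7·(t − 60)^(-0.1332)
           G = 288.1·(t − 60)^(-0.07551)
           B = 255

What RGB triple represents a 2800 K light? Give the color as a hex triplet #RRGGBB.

#FFAA5F

t = 2800/100 = 28; the t ≤ 66 branch applies.
R = 255 by definition for t ≤ 66.
G = 99.47·ln 28 − 161.1 = 99.47·3.3322 − 161.1 = 170.354.
B = 138.5·ln(28 − 10) − 305.0 = 138.5·ln 18 − 305.0 = 138.5·2.8904 − 305.0 = 95.316.
Rounded: (255, 170, 95).
In hex: #FFAA5F.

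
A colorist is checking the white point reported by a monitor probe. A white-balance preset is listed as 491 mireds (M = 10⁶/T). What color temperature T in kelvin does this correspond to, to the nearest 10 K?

2040 K

T = 10⁶ / 491 = 2036.66 K → 2040 K.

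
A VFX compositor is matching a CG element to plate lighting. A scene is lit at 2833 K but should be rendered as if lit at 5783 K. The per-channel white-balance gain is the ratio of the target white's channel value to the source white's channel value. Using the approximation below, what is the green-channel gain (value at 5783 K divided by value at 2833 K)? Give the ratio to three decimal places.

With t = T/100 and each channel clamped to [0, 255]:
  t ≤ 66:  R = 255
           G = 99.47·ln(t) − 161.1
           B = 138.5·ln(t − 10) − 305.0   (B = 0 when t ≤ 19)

1.414

At 2833 K (t = 28.33):
  G = 99.47·ln 28.33 − 161.1 = 99.47·3.3439 − 161.1 = 171.520.
At 5783 K (t = 57.83):
  G = 99.47·ln 57.83 − 161.1 = 99.47·4.0575 − 161.1 = 242.500.
Gain = 242.500 / 171.520 = 1.4138 → 1.414.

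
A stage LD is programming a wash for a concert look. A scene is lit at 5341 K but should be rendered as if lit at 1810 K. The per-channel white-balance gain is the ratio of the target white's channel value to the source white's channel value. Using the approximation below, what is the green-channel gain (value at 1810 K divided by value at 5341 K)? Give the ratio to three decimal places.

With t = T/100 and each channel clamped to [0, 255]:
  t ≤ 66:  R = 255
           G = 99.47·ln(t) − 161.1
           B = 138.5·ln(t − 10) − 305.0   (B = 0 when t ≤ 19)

At 5341 K (t = 53.41):
  G = 99.47·ln 53.41 − 161.1 = 99.47·3.9780 − 161.1 = 234.591.
At 1810 K (t = 18.1):
  G = 99.47·ln 18.1 − 161.1 = 99.47·2.8959 − 161.1 = 126.956.
Gain = 126.956 / 234.591 = 0.5412 → 0.541.

0.541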